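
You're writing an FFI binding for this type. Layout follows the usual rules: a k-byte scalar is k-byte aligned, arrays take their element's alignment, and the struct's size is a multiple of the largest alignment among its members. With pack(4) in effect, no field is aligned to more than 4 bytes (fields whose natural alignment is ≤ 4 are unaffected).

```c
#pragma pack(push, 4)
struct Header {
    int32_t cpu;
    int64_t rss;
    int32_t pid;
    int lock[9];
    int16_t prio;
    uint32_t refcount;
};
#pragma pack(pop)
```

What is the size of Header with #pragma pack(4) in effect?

60

0..4  cpu  (4B, 4-aligned)
4..12  rss  (8B, 4-aligned)
12..16  pid  (4B, 4-aligned)
16..52  lock  (36B, 4-aligned)
52..54  prio  (2B, 2-aligned)
54..56  -- padding (2B)
56..60  refcount  (4B, 4-aligned)
sizeof = 60, alignof = 4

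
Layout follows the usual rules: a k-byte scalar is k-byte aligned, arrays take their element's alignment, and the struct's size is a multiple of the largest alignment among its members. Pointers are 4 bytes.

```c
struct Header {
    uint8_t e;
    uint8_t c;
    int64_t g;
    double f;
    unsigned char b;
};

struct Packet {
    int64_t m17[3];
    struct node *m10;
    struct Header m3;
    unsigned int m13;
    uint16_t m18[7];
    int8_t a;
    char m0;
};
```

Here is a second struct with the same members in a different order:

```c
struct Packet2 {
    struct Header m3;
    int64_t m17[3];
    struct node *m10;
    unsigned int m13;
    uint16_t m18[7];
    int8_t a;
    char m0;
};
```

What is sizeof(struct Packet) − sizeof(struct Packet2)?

Header: 0..1  e  (1B, 1-aligned); 1..2  c  (1B, 1-aligned); 2..8  -- padding (6B); 8..16  g  (8B, 8-aligned); 16..24  f  (8B, 8-aligned); 24..25  b  (1B, 1-aligned); 25..32  -- tail padding (7B); sizeof = 32, alignof = 8
0..24  m17  (24B, 8-aligned)
24..28  m10  (4B, 4-aligned)
28..32  -- padding (4B)
32..64  m3  (32B, 8-aligned)
64..68  m13  (4B, 4-aligned)
68..82  m18  (14B, 2-aligned)
82..83  a  (1B, 1-aligned)
83..84  m0  (1B, 1-aligned)
84..88  -- tail padding (4B)
sizeof = 88, alignof = 8
— Packet2 —
0..32  m3  (32B, 8-aligned)
32..56  m17  (24B, 8-aligned)
56..60  m10  (4B, 4-aligned)
60..64  m13  (4B, 4-aligned)
64..78  m18  (14B, 2-aligned)
78..79  a  (1B, 1-aligned)
79..80  m0  (1B, 1-aligned)
sizeof = 80, alignof = 8
88 − 80 = 8

8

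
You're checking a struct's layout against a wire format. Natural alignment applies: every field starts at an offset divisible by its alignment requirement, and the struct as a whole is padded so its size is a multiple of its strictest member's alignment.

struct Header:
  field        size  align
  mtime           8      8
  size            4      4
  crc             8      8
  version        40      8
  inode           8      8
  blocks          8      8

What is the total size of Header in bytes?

0..8  mtime  (8B, 8-aligned)
8..12  size  (4B, 4-aligned)
12..16  -- padding (4B)
16..24  crc  (8B, 8-aligned)
24..64  version  (40B, 8-aligned)
64..72  inode  (8B, 8-aligned)
72..80  blocks  (8B, 8-aligned)
sizeof = 80, alignof = 8

80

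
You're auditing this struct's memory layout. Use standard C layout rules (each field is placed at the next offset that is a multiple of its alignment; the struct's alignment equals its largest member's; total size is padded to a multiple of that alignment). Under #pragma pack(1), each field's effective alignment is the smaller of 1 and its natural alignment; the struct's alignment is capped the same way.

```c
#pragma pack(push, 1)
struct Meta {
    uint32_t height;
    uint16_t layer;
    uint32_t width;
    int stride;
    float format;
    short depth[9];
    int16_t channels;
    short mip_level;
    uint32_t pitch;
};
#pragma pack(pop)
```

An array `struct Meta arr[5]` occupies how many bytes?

0..4  height  (4B, 1-aligned)
4..6  layer  (2B, 1-aligned)
6..10  width  (4B, 1-aligned)
10..14  stride  (4B, 1-aligned)
14..18  format  (4B, 1-aligned)
18..36  depth  (18B, 1-aligned)
36..38  channels  (2B, 1-aligned)
38..40  mip_level  (2B, 1-aligned)
40..44  pitch  (4B, 1-aligned)
sizeof = 44, alignof = 1
array of 5: 5 × 44 = 220

220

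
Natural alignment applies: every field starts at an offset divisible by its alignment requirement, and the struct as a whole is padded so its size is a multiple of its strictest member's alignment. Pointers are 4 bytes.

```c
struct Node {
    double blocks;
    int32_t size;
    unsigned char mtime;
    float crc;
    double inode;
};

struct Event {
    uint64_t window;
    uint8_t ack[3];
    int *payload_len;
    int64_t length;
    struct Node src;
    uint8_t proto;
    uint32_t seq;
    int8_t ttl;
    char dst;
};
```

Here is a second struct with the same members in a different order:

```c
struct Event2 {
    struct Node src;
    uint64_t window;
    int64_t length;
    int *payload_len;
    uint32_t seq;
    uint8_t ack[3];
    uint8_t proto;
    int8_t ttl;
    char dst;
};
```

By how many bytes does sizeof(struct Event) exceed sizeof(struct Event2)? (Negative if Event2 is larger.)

Node: blocks at 0 (size 8, align 8) → ends 8; size at 8 (size 4, align 4) → ends 12; mtime at 12 (size 1, align 1) → ends 13; pad 3 to align 4 for crc; crc at 16 (size 4, align 4) → ends 20; pad 4 to align 8 for inode; inode at 24 (size 8, align 8) → ends 32; total 32 bytes, alignment 8
window at 0 (size 8, align 8) → ends 8
ack at 8 (size 3, align 1) → ends 11
pad 1 to align 4 for payload_len
payload_len at 12 (size 4, align 4) → ends 16
length at 16 (size 8, align 8) → ends 24
src at 24 (size 32, align 8) → ends 56
proto at 56 (size 1, align 1) → ends 57
pad 3 to align 4 for seq
seq at 60 (size 4, align 4) → ends 64
ttl at 64 (size 1, align 1) → ends 65
dst at 65 (size 1, align 1) → ends 66
tail pad 6 to reach multiple of 8
total 72 bytes, alignment 8
— Event2 —
src at 0 (size 32, align 8) → ends 32
window at 32 (size 8, align 8) → ends 40
length at 40 (size 8, align 8) → ends 48
payload_len at 48 (size 4, align 4) → ends 52
seq at 52 (size 4, align 4) → ends 56
ack at 56 (size 3, align 1) → ends 59
proto at 59 (size 1, align 1) → ends 60
ttl at 60 (size 1, align 1) → ends 61
dst at 61 (size 1, align 1) → ends 62
tail pad 2 to reach multiple of 8
total 64 bytes, alignment 8
72 − 64 = 8

8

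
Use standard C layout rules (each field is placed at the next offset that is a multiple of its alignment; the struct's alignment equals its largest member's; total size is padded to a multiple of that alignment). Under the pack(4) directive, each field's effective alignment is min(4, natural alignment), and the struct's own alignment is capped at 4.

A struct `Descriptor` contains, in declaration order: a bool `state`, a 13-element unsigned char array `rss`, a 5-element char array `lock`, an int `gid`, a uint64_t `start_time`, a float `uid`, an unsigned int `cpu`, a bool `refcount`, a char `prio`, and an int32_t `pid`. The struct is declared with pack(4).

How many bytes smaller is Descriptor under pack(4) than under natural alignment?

natural layout:
  0..1  state  (1B, 1-aligned)
  1..14  rss  (13B, 1-aligned)
  14..19  lock  (5B, 1-aligned)
  19..20  -- padding (1B)
  20..24  gid  (4B, 4-aligned)
  24..32  start_time  (8B, 8-aligned)
  32..36  uid  (4B, 4-aligned)
  36..40  cpu  (4B, 4-aligned)
  40..41  refcount  (1B, 1-aligned)
  41..42  prio  (1B, 1-aligned)
  42..44  -- padding (2B)
  44..48  pid  (4B, 4-aligned)
  sizeof = 48, alignof = 8
packed(4) layout:
  0..1  state  (1B, 1-aligned)
  1..14  rss  (13B, 1-aligned)
  14..19  lock  (5B, 1-aligned)
  19..20  -- padding (1B)
  20..24  gid  (4B, 4-aligned)
  24..32  start_time  (8B, 4-aligned)
  32..36  uid  (4B, 4-aligned)
  36..40  cpu  (4B, 4-aligned)
  40..41  refcount  (1B, 1-aligned)
  41..42  prio  (1B, 1-aligned)
  42..44  -- padding (2B)
  44..48  pid  (4B, 4-aligned)
  sizeof = 48, alignof = 4
48 − 48 = 0

0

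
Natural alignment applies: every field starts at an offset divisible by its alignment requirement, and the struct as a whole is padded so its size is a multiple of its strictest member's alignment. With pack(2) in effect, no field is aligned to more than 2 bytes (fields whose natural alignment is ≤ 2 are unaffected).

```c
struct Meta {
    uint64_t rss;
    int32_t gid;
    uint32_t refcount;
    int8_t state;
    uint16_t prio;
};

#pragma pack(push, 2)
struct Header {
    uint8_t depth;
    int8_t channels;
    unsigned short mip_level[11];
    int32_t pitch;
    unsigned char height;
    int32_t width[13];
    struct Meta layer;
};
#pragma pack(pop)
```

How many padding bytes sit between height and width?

1

Meta: @0: rss [8B, align 8] → 8; @8: gid [4B, align 4] → 12; @12: refcount [4B, align 4] → 16; @16: state [1B, align 1] → 17; +1 pad (align 2); @18: prio [2B, align 2] → 20; +4 tail pad (align 8); size 24, align 8
@0: depth [1B, align 1] → 1
@1: channels [1B, align 1] → 2
@2: mip_level [22B, align 2] → 24
@24: pitch [4B, align 2] → 28
@28: height [1B, align 1] → 29
+1 pad (align 2)
@30: width [52B, align 2] → 82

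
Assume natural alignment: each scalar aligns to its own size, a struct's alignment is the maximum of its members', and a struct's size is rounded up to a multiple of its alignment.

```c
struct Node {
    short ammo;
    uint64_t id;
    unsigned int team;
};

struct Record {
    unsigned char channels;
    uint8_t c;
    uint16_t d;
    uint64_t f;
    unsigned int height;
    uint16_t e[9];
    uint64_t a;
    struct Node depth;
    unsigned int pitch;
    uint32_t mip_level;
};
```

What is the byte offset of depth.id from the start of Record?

56

Node: @0: ammo [2B, align 2] → 2; +6 pad (align 8); @8: id [8B, align 8] → 16; @16: team [4B, align 4] → 20; +4 tail pad (align 8); size 24, align 8
@0: channels [1B, align 1] → 1
@1: c [1B, align 1] → 2
@2: d [2B, align 2] → 4
+4 pad (align 8)
@8: f [8B, align 8] → 16
@16: height [4B, align 4] → 20
@20: e [18B, align 2] → 38
+2 pad (align 8)
@40: a [8B, align 8] → 48
@48: depth [24B, align 8] → 72
within Node: id at 8
48 + 8 = 56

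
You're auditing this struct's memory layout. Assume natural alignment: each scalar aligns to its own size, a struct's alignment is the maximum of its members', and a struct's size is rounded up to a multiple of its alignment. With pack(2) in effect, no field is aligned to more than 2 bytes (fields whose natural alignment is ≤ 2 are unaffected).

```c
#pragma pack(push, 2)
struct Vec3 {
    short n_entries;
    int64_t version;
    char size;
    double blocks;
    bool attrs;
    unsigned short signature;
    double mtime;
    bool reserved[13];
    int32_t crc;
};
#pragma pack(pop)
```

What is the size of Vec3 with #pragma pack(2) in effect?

0..2  n_entries  (2B, 2-aligned)
2..10  version  (8B, 2-aligned)
10..11  size  (1B, 1-aligned)
11..12  -- padding (1B)
12..20  blocks  (8B, 2-aligned)
20..21  attrs  (1B, 1-aligned)
21..22  -- padding (1B)
22..24  signature  (2B, 2-aligned)
24..32  mtime  (8B, 2-aligned)
32..45  reserved  (13B, 1-aligned)
45..46  -- padding (1B)
46..50  crc  (4B, 2-aligned)
sizeof = 50, alignof = 2

50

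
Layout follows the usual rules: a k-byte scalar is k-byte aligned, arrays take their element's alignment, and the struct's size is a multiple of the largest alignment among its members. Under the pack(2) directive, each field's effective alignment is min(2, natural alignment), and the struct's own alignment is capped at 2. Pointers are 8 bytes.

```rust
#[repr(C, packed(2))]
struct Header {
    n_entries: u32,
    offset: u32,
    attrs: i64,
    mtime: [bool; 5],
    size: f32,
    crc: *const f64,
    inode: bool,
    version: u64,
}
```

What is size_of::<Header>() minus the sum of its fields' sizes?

n_entries at 0 (size 4, align 2) → ends 4
offset at 4 (size 4, align 2) → ends 8
attrs at 8 (size 8, align 2) → ends 16
mtime at 16 (size 5, align 1) → ends 21
pad 1 to align 2 for size
size at 22 (size 4, align 2) → ends 26
crc at 26 (size 8, align 2) → ends 34
inode at 34 (size 1, align 1) → ends 35
pad 1 to align 2 for version
version at 36 (size 8, align 2) → ends 44
total 44 bytes, alignment 2
data bytes 42, size 44 → padding 2

2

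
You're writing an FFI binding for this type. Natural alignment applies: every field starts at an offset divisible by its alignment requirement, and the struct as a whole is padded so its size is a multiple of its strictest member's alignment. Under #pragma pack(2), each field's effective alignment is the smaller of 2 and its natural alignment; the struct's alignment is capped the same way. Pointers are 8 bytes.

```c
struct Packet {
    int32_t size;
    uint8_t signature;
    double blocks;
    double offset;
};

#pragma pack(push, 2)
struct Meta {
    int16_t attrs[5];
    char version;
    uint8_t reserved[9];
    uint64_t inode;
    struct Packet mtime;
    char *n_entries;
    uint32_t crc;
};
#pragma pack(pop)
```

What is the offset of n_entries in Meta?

52

Packet: 0..4  size  (4B, 4-aligned); 4..5  signature  (1B, 1-aligned); 5..8  -- padding (3B); 8..16  blocks  (8B, 8-aligned); 16..24  offset  (8B, 8-aligned); sizeof = 24, alignof = 8
0..10  attrs  (10B, 2-aligned)
10..11  version  (1B, 1-aligned)
11..20  reserved  (9B, 1-aligned)
20..28  inode  (8B, 2-aligned)
28..52  mtime  (24B, 2-aligned)
52..60  n_entries  (8B, 2-aligned)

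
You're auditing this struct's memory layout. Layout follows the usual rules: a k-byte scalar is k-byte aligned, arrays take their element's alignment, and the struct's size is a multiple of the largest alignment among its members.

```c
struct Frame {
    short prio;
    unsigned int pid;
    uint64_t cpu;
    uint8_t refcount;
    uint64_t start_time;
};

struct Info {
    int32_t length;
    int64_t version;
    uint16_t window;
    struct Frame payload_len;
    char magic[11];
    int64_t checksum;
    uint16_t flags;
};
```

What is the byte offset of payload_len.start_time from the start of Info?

Frame: 0..2  prio  (2B, 2-aligned); 2..4  -- padding (2B); 4..8  pid  (4B, 4-aligned); 8..16  cpu  (8B, 8-aligned); 16..17  refcount  (1B, 1-aligned); 17..24  -- padding (7B); 24..32  start_time  (8B, 8-aligned); sizeof = 32, alignof = 8
0..4  length  (4B, 4-aligned)
4..8  -- padding (4B)
8..16  version  (8B, 8-aligned)
16..18  window  (2B, 2-aligned)
18..24  -- padding (6B)
24..56  payload_len  (32B, 8-aligned)
within Frame: start_time at 24
24 + 24 = 48

48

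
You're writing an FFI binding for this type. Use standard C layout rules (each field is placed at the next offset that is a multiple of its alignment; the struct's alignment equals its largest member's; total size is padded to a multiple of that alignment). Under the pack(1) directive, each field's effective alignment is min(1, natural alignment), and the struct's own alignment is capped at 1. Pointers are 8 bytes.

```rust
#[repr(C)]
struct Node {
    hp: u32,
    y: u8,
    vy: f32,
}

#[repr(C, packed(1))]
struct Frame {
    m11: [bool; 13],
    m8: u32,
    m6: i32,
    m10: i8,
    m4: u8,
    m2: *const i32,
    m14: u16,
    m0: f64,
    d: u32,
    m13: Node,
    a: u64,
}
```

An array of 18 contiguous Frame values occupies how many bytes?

1170

Node: hp at 0 (size 4, align 4) → ends 4; y at 4 (size 1, align 1) → ends 5; pad 3 to align 4 for vy; vy at 8 (size 4, align 4) → ends 12; total 12 bytes, alignment 4
m11 at 0 (size 13, align 1) → ends 13
m8 at 13 (size 4, align 1) → ends 17
m6 at 17 (size 4, align 1) → ends 21
m10 at 21 (size 1, align 1) → ends 22
m4 at 22 (size 1, align 1) → ends 23
m2 at 23 (size 8, align 1) → ends 31
m14 at 31 (size 2, align 1) → ends 33
m0 at 33 (size 8, align 1) → ends 41
d at 41 (size 4, align 1) → ends 45
m13 at 45 (size 12, align 1) → ends 57
a at 57 (size 8, align 1) → ends 65
total 65 bytes, alignment 1
array of 18: 18 × 65 = 1170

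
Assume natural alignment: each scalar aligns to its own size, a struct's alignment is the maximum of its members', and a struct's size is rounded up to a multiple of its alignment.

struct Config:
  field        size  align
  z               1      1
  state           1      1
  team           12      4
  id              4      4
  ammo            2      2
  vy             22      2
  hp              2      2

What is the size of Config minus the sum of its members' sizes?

4

@0: z [1B, align 1] → 1
@1: state [1B, align 1] → 2
+2 pad (align 4)
@4: team [12B, align 4] → 16
@16: id [4B, align 4] → 20
@20: ammo [2B, align 2] → 22
@22: vy [22B, align 2] → 44
@44: hp [2B, align 2] → 46
+2 tail pad (align 4)
size 48, align 4
data bytes 44, size 48 → padding 4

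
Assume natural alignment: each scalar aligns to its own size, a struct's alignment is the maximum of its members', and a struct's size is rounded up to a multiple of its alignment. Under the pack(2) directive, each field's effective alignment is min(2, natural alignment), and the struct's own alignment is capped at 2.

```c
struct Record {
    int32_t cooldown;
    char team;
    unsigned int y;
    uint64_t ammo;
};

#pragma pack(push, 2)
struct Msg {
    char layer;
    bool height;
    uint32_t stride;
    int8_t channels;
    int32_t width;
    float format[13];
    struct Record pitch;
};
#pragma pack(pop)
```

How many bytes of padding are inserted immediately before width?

Record: @0: cooldown [4B, align 4] → 4; @4: team [1B, align 1] → 5; +3 pad (align 4); @8: y [4B, align 4] → 12; +4 pad (align 8); @16: ammo [8B, align 8] → 24; size 24, align 8
@0: layer [1B, align 1] → 1
@1: height [1B, align 1] → 2
@2: stride [4B, align 2] → 6
@6: channels [1B, align 1] → 7
+1 pad (align 2)
@8: width [4B, align 2] → 12

1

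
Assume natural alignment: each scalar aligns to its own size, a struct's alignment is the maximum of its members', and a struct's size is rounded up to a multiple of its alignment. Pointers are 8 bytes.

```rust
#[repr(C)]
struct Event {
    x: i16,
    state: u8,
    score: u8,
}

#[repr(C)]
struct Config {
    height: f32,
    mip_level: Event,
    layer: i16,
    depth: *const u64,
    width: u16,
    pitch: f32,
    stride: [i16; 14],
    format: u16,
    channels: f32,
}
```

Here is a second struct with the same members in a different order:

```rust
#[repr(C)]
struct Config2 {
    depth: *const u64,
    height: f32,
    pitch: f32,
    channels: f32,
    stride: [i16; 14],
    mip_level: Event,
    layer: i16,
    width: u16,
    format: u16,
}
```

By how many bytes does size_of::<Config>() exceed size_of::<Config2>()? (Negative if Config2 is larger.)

Event: x at 0 (size 2, align 2) → ends 2; state at 2 (size 1, align 1) → ends 3; score at 3 (size 1, align 1) → ends 4; total 4 bytes, alignment 2
height at 0 (size 4, align 4) → ends 4
mip_level at 4 (size 4, align 2) → ends 8
layer at 8 (size 2, align 2) → ends 10
pad 6 to align 8 for depth
depth at 16 (size 8, align 8) → ends 24
width at 24 (size 2, align 2) → ends 26
pad 2 to align 4 for pitch
pitch at 28 (size 4, align 4) → ends 32
stride at 32 (size 28, align 2) → ends 60
format at 60 (size 2, align 2) → ends 62
pad 2 to align 4 for channels
channels at 64 (size 4, align 4) → ends 68
tail pad 4 to reach multiple of 8
total 72 bytes, alignment 8
— Config2 —
depth at 0 (size 8, align 8) → ends 8
height at 8 (size 4, align 4) → ends 12
pitch at 12 (size 4, align 4) → ends 16
channels at 16 (size 4, align 4) → ends 20
stride at 20 (size 28, align 2) → ends 48
mip_level at 48 (size 4, align 2) → ends 52
layer at 52 (size 2, align 2) → ends 54
width at 54 (size 2, align 2) → ends 56
format at 56 (size 2, align 2) → ends 58
tail pad 6 to reach multiple of 8
total 64 bytes, alignment 8
72 − 64 = 8

8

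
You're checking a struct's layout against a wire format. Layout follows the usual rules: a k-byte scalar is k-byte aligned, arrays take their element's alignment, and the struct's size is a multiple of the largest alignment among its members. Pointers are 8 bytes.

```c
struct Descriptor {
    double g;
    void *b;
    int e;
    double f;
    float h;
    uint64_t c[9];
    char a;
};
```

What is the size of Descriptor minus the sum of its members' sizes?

0..8  g  (8B, 8-aligned)
8..16  b  (8B, 8-aligned)
16..20  e  (4B, 4-aligned)
20..24  -- padding (4B)
24..32  f  (8B, 8-aligned)
32..36  h  (4B, 4-aligned)
36..40  -- padding (4B)
40..112  c  (72B, 8-aligned)
112..113  a  (1B, 1-aligned)
113..120  -- tail padding (7B)
sizeof = 120, alignof = 8
data bytes 105, size 120 → padding 15

15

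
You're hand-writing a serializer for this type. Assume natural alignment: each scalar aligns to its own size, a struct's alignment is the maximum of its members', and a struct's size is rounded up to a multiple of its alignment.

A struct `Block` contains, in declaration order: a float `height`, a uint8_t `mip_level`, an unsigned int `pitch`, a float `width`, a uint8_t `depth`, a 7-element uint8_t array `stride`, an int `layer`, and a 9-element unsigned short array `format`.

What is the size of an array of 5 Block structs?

240

@0: height [4B, align 4] → 4
@4: mip_level [1B, align 1] → 5
+3 pad (align 4)
@8: pitch [4B, align 4] → 12
@12: width [4B, align 4] → 16
@16: depth [1B, align 1] → 17
@17: stride [7B, align 1] → 24
@24: layer [4B, align 4] → 28
@28: format [18B, align 2] → 46
+2 tail pad (align 4)
size 48, align 4
array of 5: 5 × 48 = 240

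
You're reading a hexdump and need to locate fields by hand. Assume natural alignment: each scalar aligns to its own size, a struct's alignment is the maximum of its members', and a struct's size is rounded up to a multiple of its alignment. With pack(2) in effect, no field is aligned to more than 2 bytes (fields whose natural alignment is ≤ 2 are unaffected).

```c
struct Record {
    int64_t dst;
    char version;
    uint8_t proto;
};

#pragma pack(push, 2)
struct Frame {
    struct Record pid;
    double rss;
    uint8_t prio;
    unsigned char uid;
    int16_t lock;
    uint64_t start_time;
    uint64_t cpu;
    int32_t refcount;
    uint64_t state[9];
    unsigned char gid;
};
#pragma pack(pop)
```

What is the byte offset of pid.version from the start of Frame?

Record: dst at 0 (size 8, align 8) → ends 8; version at 8 (size 1, align 1) → ends 9; proto at 9 (size 1, align 1) → ends 10; tail pad 6 to reach multiple of 8; total 16 bytes, alignment 8
pid at 0 (size 16, align 2) → ends 16
within Record: version at 8
0 + 8 = 8

8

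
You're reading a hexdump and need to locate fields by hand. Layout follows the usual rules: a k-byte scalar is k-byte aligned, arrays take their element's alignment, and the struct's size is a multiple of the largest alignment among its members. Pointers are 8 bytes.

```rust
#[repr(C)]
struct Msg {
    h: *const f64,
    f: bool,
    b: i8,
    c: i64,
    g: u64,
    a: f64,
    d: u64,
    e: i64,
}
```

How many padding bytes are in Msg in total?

0..8  h  (8B, 8-aligned)
8..9  f  (1B, 1-aligned)
9..10  b  (1B, 1-aligned)
10..16  -- padding (6B)
16..24  c  (8B, 8-aligned)
24..32  g  (8B, 8-aligned)
32..40  a  (8B, 8-aligned)
40..48  d  (8B, 8-aligned)
48..56  e  (8B, 8-aligned)
sizeof = 56, alignof = 8
data bytes 50, size 56 → padding 6

6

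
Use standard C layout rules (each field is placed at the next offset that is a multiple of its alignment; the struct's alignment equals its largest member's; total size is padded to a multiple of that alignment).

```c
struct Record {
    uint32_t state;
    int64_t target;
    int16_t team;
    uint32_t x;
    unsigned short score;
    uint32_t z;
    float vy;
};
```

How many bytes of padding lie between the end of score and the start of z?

2

0..4  state  (4B, 4-aligned)
4..8  -- padding (4B)
8..16  target  (8B, 8-aligned)
16..18  team  (2B, 2-aligned)
18..20  -- padding (2B)
20..24  x  (4B, 4-aligned)
24..26  score  (2B, 2-aligned)
26..28  -- padding (2B)
28..32  z  (4B, 4-aligned)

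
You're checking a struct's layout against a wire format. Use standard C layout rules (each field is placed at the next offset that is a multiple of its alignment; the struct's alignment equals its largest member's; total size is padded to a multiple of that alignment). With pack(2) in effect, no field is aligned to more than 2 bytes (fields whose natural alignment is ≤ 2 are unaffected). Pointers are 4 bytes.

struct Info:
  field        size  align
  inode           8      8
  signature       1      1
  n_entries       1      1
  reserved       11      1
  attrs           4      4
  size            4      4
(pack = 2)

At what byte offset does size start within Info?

26

0..8  inode  (8B, 2-aligned)
8..9  signature  (1B, 1-aligned)
9..10  n_entries  (1B, 1-aligned)
10..21  reserved  (11B, 1-aligned)
21..22  -- padding (1B)
22..26  attrs  (4B, 2-aligned)
26..30  size  (4B, 2-aligned)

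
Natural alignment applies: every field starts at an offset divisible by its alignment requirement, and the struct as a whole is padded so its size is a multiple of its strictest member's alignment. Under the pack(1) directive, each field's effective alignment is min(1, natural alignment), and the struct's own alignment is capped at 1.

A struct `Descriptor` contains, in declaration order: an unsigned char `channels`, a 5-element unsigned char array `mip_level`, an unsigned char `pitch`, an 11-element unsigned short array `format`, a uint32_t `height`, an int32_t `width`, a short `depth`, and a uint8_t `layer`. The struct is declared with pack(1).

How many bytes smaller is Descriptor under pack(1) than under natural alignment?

4

natural layout:
  @0: channels [1B, align 1] → 1
  @1: mip_level [5B, align 1] → 6
  @6: pitch [1B, align 1] → 7
  +1 pad (align 2)
  @8: format [22B, align 2] → 30
  +2 pad (align 4)
  @32: height [4B, align 4] → 36
  @36: width [4B, align 4] → 40
  @40: depth [2B, align 2] → 42
  @42: layer [1B, align 1] → 43
  +1 tail pad (align 4)
  size 44, align 4
packed(1) layout:
  @0: channels [1B, align 1] → 1
  @1: mip_level [5B, align 1] → 6
  @6: pitch [1B, align 1] → 7
  @7: format [22B, align 1] → 29
  @29: height [4B, align 1] → 33
  @33: width [4B, align 1] → 37
  @37: depth [2B, align 1] → 39
  @39: layer [1B, align 1] → 40
  size 40, align 1
44 − 40 = 4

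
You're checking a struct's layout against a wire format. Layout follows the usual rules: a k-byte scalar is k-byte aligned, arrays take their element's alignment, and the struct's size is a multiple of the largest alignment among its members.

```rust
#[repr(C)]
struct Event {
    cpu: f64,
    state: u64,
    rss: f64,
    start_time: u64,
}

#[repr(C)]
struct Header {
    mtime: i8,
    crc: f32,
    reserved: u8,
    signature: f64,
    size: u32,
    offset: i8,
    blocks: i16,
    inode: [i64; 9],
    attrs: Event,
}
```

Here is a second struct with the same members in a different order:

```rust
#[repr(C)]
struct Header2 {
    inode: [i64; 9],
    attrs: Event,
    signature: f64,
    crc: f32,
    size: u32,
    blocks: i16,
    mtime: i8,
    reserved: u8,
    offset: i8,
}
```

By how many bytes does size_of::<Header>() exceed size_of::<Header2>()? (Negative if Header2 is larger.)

8

Event: @0: cpu [8B, align 8] → 8; @8: state [8B, align 8] → 16; @16: rss [8B, align 8] → 24; @24: start_time [8B, align 8] → 32; size 32, align 8
@0: mtime [1B, align 1] → 1
+3 pad (align 4)
@4: crc [4B, align 4] → 8
@8: reserved [1B, align 1] → 9
+7 pad (align 8)
@16: signature [8B, align 8] → 24
@24: size [4B, align 4] → 28
@28: offset [1B, align 1] → 29
+1 pad (align 2)
@30: blocks [2B, align 2] → 32
@32: inode [72B, align 8] → 104
@104: attrs [32B, align 8] → 136
size 136, align 8
— Header2 —
@0: inode [72B, align 8] → 72
@72: attrs [32B, align 8] → 104
@104: signature [8B, align 8] → 112
@112: crc [4B, align 4] → 116
@116: size [4B, align 4] → 120
@120: blocks [2B, align 2] → 122
@122: mtime [1B, align 1] → 123
@123: reserved [1B, align 1] → 124
@124: offset [1B, align 1] → 125
+3 tail pad (align 8)
size 128, align 8
136 − 128 = 8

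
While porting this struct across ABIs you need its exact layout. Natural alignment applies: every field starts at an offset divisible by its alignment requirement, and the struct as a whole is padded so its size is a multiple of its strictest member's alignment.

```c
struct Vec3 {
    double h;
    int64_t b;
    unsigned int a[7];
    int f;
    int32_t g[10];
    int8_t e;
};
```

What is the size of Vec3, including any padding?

0..8  h  (8B, 8-aligned)
8..16  b  (8B, 8-aligned)
16..44  a  (28B, 4-aligned)
44..48  f  (4B, 4-aligned)
48..88  g  (40B, 4-aligned)
88..89  e  (1B, 1-aligned)
89..96  -- tail padding (7B)
sizeof = 96, alignof = 8

96 bytes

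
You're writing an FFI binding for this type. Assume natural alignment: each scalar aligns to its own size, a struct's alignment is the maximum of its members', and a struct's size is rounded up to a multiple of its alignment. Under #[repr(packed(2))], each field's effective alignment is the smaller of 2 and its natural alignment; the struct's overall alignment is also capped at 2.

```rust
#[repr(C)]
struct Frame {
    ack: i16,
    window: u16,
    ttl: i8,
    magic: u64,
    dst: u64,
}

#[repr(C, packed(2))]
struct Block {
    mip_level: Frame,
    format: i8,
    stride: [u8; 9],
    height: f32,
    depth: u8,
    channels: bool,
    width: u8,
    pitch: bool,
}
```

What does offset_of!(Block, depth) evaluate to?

Frame: @0: ack [2B, align 2] → 2; @2: window [2B, align 2] → 4; @4: ttl [1B, align 1] → 5; +3 pad (align 8); @8: magic [8B, align 8] → 16; @16: dst [8B, align 8] → 24; size 24, align 8
@0: mip_level [24B, align 2] → 24
@24: format [1B, align 1] → 25
@25: stride [9B, align 1] → 34
@34: height [4B, align 2] → 38
@38: depth [1B, align 1] → 39

38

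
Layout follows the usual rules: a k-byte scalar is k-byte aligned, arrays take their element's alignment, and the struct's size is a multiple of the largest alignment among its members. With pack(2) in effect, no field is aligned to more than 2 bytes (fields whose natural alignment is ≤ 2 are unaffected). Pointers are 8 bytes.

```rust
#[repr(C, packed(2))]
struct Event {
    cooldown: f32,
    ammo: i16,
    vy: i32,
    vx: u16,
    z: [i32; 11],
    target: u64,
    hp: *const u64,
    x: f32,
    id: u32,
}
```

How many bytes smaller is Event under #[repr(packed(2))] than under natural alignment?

8

natural layout:
  0..4  cooldown  (4B, 4-aligned)
  4..6  ammo  (2B, 2-aligned)
  6..8  -- padding (2B)
  8..12  vy  (4B, 4-aligned)
  12..14  vx  (2B, 2-aligned)
  14..16  -- padding (2B)
  16..60  z  (44B, 4-aligned)
  60..64  -- padding (4B)
  64..72  target  (8B, 8-aligned)
  72..80  hp  (8B, 8-aligned)
  80..84  x  (4B, 4-aligned)
  84..88  id  (4B, 4-aligned)
  sizeof = 88, alignof = 8
packed(2) layout:
  0..4  cooldown  (4B, 2-aligned)
  4..6  ammo  (2B, 2-aligned)
  6..10  vy  (4B, 2-aligned)
  10..12  vx  (2B, 2-aligned)
  12..56  z  (44B, 2-aligned)
  56..64  target  (8B, 2-aligned)
  64..72  hp  (8B, 2-aligned)
  72..76  x  (4B, 2-aligned)
  76..80  id  (4B, 2-aligned)
  sizeof = 80, alignof = 2
88 − 80 = 8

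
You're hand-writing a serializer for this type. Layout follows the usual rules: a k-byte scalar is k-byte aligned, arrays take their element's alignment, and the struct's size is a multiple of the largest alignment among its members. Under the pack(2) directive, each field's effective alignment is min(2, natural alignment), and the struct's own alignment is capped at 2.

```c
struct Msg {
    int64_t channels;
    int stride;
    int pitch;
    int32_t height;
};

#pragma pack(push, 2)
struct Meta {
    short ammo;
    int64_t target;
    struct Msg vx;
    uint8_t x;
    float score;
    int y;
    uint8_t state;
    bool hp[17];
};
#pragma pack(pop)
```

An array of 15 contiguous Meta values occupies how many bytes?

Msg: channels at 0 (size 8, align 8) → ends 8; stride at 8 (size 4, align 4) → ends 12; pitch at 12 (size 4, align 4) → ends 16; height at 16 (size 4, align 4) → ends 20; tail pad 4 to reach multiple of 8; total 24 bytes, alignment 8
ammo at 0 (size 2, align 2) → ends 2
target at 2 (size 8, align 2) → ends 10
vx at 10 (size 24, align 2) → ends 34
x at 34 (size 1, align 1) → ends 35
pad 1 to align 2 for score
score at 36 (size 4, align 2) → ends 40
y at 40 (size 4, align 2) → ends 44
state at 44 (size 1, align 1) → ends 45
hp at 45 (size 17, align 1) → ends 62
total 62 bytes, alignment 2
array of 15: 15 × 62 = 930

930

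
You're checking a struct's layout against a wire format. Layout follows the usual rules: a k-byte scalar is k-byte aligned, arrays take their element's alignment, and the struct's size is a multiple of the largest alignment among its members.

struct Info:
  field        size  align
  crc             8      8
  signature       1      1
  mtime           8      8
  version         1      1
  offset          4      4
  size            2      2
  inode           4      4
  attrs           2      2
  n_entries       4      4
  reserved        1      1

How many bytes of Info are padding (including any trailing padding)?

21

0..8  crc  (8B, 8-aligned)
8..9  signature  (1B, 1-aligned)
9..16  -- padding (7B)
16..24  mtime  (8B, 8-aligned)
24..25  version  (1B, 1-aligned)
25..28  -- padding (3B)
28..32  offset  (4B, 4-aligned)
32..34  size  (2B, 2-aligned)
34..36  -- padding (2B)
36..40  inode  (4B, 4-aligned)
40..42  attrs  (2B, 2-aligned)
42..44  -- padding (2B)
44..48  n_entries  (4B, 4-aligned)
48..49  reserved  (1B, 1-aligned)
49..56  -- tail padding (7B)
sizeof = 56, alignof = 8
data bytes 35, size 56 → padding 21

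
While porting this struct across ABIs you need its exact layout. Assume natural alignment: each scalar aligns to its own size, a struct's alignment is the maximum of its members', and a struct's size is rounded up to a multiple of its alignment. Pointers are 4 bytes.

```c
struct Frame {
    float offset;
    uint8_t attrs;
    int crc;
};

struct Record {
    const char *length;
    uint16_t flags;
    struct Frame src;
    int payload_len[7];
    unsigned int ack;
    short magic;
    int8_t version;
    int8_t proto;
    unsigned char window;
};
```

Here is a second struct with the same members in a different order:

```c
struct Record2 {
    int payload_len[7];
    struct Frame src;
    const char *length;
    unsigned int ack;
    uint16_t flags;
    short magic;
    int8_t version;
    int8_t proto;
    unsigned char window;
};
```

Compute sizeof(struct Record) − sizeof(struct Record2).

Frame: offset at 0 (size 4, align 4) → ends 4; attrs at 4 (size 1, align 1) → ends 5; pad 3 to align 4 for crc; crc at 8 (size 4, align 4) → ends 12; total 12 bytes, alignment 4
length at 0 (size 4, align 4) → ends 4
flags at 4 (size 2, align 2) → ends 6
pad 2 to align 4 for src
src at 8 (size 12, align 4) → ends 20
payload_len at 20 (size 28, align 4) → ends 48
ack at 48 (size 4, align 4) → ends 52
magic at 52 (size 2, align 2) → ends 54
version at 54 (size 1, align 1) → ends 55
proto at 55 (size 1, align 1) → ends 56
window at 56 (size 1, align 1) → ends 57
tail pad 3 to reach multiple of 4
total 60 bytes, alignment 4
— Record2 —
payload_len at 0 (size 28, align 4) → ends 28
src at 28 (size 12, align 4) → ends 40
length at 40 (size 4, align 4) → ends 44
ack at 44 (size 4, align 4) → ends 48
flags at 48 (size 2, align 2) → ends 50
magic at 50 (size 2, align 2) → ends 52
version at 52 (size 1, align 1) → ends 53
proto at 53 (size 1, align 1) → ends 54
window at 54 (size 1, align 1) → ends 55
tail pad 1 to reach multiple of 4
total 56 bytes, alignment 4
60 − 56 = 4

4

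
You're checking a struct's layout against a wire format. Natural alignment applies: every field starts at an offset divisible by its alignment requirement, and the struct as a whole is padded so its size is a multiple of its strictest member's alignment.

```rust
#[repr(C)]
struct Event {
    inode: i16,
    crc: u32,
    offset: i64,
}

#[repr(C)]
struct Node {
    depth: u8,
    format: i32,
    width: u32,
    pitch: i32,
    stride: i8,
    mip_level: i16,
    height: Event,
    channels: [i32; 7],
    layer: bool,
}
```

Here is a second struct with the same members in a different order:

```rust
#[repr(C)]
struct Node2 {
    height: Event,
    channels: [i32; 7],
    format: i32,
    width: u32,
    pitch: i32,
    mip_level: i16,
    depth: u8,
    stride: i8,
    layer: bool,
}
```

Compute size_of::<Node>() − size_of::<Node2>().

Event: @0: inode [2B, align 2] → 2; +2 pad (align 4); @4: crc [4B, align 4] → 8; @8: offset [8B, align 8] → 16; size 16, align 8
@0: depth [1B, align 1] → 1
+3 pad (align 4)
@4: format [4B, align 4] → 8
@8: width [4B, align 4] → 12
@12: pitch [4B, align 4] → 16
@16: stride [1B, align 1] → 17
+1 pad (align 2)
@18: mip_level [2B, align 2] → 20
+4 pad (align 8)
@24: height [16B, align 8] → 40
@40: channels [28B, align 4] → 68
@68: layer [1B, align 1] → 69
+3 tail pad (align 8)
size 72, align 8
— Node2 —
@0: height [16B, align 8] → 16
@16: channels [28B, align 4] → 44
@44: format [4B, align 4] → 48
@48: width [4B, align 4] → 52
@52: pitch [4B, align 4] → 56
@56: mip_level [2B, align 2] → 58
@58: depth [1B, align 1] → 59
@59: stride [1B, align 1] → 60
@60: layer [1B, align 1] → 61
+3 tail pad (align 8)
size 64, align 8
72 − 64 = 8

8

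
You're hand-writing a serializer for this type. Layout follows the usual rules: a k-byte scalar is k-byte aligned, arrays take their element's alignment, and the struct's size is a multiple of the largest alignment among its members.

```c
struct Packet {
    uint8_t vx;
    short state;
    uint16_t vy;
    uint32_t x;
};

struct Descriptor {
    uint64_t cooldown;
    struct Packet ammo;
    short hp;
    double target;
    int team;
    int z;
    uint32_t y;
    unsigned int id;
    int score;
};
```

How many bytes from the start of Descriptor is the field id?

Packet: vx at 0 (size 1, align 1) → ends 1; pad 1 to align 2 for state; state at 2 (size 2, align 2) → ends 4; vy at 4 (size 2, align 2) → ends 6; pad 2 to align 4 for x; x at 8 (size 4, align 4) → ends 12; total 12 bytes, alignment 4
cooldown at 0 (size 8, align 8) → ends 8
ammo at 8 (size 12, align 4) → ends 20
hp at 20 (size 2, align 2) → ends 22
pad 2 to align 8 for target
target at 24 (size 8, align 8) → ends 32
team at 32 (size 4, align 4) → ends 36
z at 36 (size 4, align 4) → ends 40
y at 40 (size 4, align 4) → ends 44
id at 44 (size 4, align 4) → ends 48

44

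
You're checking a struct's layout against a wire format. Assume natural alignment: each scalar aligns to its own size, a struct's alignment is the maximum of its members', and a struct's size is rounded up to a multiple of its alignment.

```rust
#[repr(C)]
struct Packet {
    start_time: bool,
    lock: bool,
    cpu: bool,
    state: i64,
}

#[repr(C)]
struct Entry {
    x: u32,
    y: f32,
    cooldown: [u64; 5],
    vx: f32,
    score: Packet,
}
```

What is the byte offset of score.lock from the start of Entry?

57

Packet: @0: start_time [1B, align 1] → 1; @1: lock [1B, align 1] → 2; @2: cpu [1B, align 1] → 3; +5 pad (align 8); @8: state [8B, align 8] → 16; size 16, align 8
@0: x [4B, align 4] → 4
@4: y [4B, align 4] → 8
@8: cooldown [40B, align 8] → 48
@48: vx [4B, align 4] → 52
+4 pad (align 8)
@56: score [16B, align 8] → 72
within Packet: lock at 1
56 + 1 = 57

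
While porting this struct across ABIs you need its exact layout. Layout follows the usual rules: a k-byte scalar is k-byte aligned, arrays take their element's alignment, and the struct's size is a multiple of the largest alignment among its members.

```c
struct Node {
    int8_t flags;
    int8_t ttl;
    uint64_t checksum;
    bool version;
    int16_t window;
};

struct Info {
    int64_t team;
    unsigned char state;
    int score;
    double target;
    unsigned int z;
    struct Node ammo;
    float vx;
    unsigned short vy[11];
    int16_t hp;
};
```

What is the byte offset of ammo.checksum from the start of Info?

40

Node: flags at 0 (size 1, align 1) → ends 1; ttl at 1 (size 1, align 1) → ends 2; pad 6 to align 8 for checksum; checksum at 8 (size 8, align 8) → ends 16; version at 16 (size 1, align 1) → ends 17; pad 1 to align 2 for window; window at 18 (size 2, align 2) → ends 20; tail pad 4 to reach multiple of 8; total 24 bytes, alignment 8
team at 0 (size 8, align 8) → ends 8
state at 8 (size 1, align 1) → ends 9
pad 3 to align 4 for score
score at 12 (size 4, align 4) → ends 16
target at 16 (size 8, align 8) → ends 24
z at 24 (size 4, align 4) → ends 28
pad 4 to align 8 for ammo
ammo at 32 (size 24, align 8) → ends 56
within Node: checksum at 8
32 + 8 = 40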